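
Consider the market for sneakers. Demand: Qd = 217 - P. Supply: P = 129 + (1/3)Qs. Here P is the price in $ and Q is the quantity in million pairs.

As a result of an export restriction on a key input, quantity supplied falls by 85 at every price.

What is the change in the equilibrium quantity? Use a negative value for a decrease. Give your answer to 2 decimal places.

-21.25

Before the shock: 217 - P = 3P - 387 ⇒ 604 = 4P ⇒ P = 151, Q = 66.
With the change applied: demand Qd = 217 - P, supply Qs = 3P - 472.
New equilibrium: 217 - P = 3P - 472 ⇒ 689 = 4P ⇒ P = 172.25, Q = 44.75.
ΔQ = 44.75 − 66 = -21.25.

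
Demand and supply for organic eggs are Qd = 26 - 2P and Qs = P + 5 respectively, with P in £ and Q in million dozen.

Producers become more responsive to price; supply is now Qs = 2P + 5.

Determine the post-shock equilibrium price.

5.25

Original equilibrium: 26 - 2P = P + 5 gives 21 = 3P, so P = 7 and Q = 12.
The new curves are Qd = 26 - 2P (demand) and Qs = 2P + 5 (supply).
Equate the new curves: 26 - 2P = 2P + 5, giving 21 = 4P, P = 5.25, Q = 15.5.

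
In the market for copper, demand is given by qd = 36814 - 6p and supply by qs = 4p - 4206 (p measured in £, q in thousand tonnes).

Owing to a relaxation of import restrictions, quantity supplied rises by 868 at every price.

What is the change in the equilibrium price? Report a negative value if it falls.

Original equilibrium: 36814 - 6p = 4p - 4206 gives 41020 = 10p, so p = 4102 and q = 12202.
After the shift, demand is qd = 36814 - 6p and supply is qs = 4p - 3338.
Equate the new curves: 36814 - 6p = 4p - 3338, giving 40152 = 10p, p = 4015.2, q = 12722.8.
Δp = 4015.2 − 4102 = -86.8.

-86.8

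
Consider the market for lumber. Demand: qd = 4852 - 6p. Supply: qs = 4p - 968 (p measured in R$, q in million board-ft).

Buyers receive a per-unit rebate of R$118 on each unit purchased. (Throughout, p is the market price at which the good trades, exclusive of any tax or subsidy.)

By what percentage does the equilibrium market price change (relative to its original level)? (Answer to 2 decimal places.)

Before the shock: 4852 - 6p = 4p - 968 ⇒ 5820 = 10p ⇒ p = 582, q = 1360.
Since buyers' out-of-pocket price is the market price minus the rebate, the effective demand curve becomes qd = 5560 - 6p.
Setting them equal: 5560 - 6p = 4p - 968 → 6528 = 10p, so p = 652.8 and q = 1643.2.
%Δp = (652.8 − 582) / 582 × 100 = +12.16%.

+12.16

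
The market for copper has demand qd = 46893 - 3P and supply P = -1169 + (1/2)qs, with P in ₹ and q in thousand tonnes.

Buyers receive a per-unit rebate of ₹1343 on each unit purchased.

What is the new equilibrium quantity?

21771.6

Original equilibrium: 46893 - 3P = 2P + 2338 gives 44555 = 5P, so P = 8911 and q = 20160.
Since buyers' out-of-pocket price is the market price minus the rebate, the effective demand curve becomes qd = 50922 - 3P.
New equilibrium: 50922 - 3P = 2P + 2338 ⇒ 48584 = 5P ⇒ P = 9716.8, q = 21771.6.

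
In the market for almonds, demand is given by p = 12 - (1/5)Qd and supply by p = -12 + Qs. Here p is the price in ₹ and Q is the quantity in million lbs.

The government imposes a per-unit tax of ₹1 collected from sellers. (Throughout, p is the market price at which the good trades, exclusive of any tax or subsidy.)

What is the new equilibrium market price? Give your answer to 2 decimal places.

8.17

Original equilibrium: 60 - 5p = p + 12 gives 48 = 6p, so p = 8 and Q = 20.
Since sellers keep the price net of the tax, the effective supply curve becomes Qs = p + 11.
Equate the new curves: 60 - 5p = p + 11, giving 49 = 6p, p = 49/6 ≈ 8.1667, Q = 115/6 ≈ 19.1667.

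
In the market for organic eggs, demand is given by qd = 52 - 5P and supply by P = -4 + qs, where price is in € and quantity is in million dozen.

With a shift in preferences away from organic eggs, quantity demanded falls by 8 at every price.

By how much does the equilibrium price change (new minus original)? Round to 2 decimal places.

Initially, 52 - 5P = P + 4, so 48 = 6P and P = 8, q = 12.
The new curves are qd = 44 - 5P (demand) and qs = P + 4 (supply).
Clearing the new market: 44 - 5P = P + 4, so P = 20/3 ≈ 6.6667 and q = 32/3 ≈ 10.6667.
ΔP = 6.6667 − 8 = -1.33.

-1.33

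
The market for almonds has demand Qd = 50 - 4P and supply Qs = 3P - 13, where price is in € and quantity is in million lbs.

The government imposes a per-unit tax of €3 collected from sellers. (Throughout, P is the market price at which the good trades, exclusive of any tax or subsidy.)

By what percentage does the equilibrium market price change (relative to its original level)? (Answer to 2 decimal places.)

+14.29

Before the shock: 50 - 4P = 3P - 13 ⇒ 63 = 7P ⇒ P = 9, Q = 14.
Since sellers keep the price net of the tax, the effective supply curve becomes Qs = 3P - 22.
New equilibrium: 50 - 4P = 3P - 22 ⇒ 72 = 7P ⇒ P = 72/7 ≈ 10.2857, Q = 62/7 ≈ 8.8571.
%ΔP = (10.2857 − 9) / 9 × 100 = +14.29%.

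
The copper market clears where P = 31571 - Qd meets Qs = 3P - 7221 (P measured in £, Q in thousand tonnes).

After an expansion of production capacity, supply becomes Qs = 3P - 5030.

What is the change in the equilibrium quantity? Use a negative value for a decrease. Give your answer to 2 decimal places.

Solve the original market: 31571 - P = 3P - 7221, hence P = 9698 and Q = 21873.
The shock moves the curves to Qd = 31571 - P and Qs = 3P - 5030.
Clearing the new market: 31571 - P = 3P - 5030, so P = 9150.25 and Q = 22420.75.
ΔQ = 22420.75 − 21873 = +547.75.

+547.75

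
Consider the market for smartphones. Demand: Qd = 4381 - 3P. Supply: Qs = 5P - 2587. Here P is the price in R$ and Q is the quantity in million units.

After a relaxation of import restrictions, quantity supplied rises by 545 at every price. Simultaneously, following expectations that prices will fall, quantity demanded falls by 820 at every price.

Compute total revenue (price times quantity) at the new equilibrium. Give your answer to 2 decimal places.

Initially, 4381 - 3P = 5P - 2587, so 6968 = 8P and P = 871, Q = 1768.
The new curves are Qd = 3561 - 3P (demand) and Qs = 5P - 2042 (supply).
Setting them equal: 3561 - 3P = 5P - 2042 → 5603 = 8P, so P = 700.375 and Q = 1459.875.
New expenditure = 700.375 × 1459.875 = 1022459.95.

1022459.95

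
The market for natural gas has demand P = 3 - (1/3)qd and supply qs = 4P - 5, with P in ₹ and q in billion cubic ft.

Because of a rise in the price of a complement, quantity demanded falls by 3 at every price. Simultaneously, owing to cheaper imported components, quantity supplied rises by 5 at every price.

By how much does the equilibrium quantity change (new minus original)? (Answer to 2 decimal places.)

+0.43

Before the shock: 9 - 3P = 4P - 5 ⇒ 14 = 7P ⇒ P = 2, q = 3.
After the shift, demand is qd = 6 - 3P and supply is qs = 4P.
New equilibrium: 6 - 3P = 4P ⇒ 6 = 7P ⇒ P = 6/7 ≈ 0.8571, q = 24/7 ≈ 3.4286.
Δq = 3.4286 − 3 = +0.43.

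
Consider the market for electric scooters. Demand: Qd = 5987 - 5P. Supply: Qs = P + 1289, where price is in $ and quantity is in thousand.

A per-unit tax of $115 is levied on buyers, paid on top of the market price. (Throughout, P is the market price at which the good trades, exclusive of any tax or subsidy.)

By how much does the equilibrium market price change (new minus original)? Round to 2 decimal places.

-95.83

Original equilibrium: 5987 - 5P = P + 1289 gives 4698 = 6P, so P = 783 and Q = 2072.
Since buyers pay the price plus the tax, the effective demand curve becomes Qd = 5412 - 5P.
Setting them equal: 5412 - 5P = P + 1289 → 4123 = 6P, so P = 4123/6 ≈ 687.1667 and Q = 11857/6 ≈ 1976.1667.
ΔP = 687.1667 − 783 = -95.83.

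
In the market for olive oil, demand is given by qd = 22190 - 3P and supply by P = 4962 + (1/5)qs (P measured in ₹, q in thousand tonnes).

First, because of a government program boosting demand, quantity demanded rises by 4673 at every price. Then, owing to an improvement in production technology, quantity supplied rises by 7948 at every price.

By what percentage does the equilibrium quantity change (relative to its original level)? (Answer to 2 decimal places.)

Original equilibrium: 22190 - 3P = 5P - 24810 gives 47000 = 8P, so P = 5875 and q = 4565.
After the shift, demand is qd = 26863 - 3P and supply is qs = 5P - 16862.
New equilibrium: 26863 - 3P = 5P - 16862 ⇒ 43725 = 8P ⇒ P = 5465.625, q = 10466.125.
%Δq = (10466.125 − 4565) / 4565 × 100 = +129.27%.

+129.27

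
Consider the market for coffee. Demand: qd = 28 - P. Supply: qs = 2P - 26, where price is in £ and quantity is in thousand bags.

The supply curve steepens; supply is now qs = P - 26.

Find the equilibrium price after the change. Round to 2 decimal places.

Original equilibrium: 28 - P = 2P - 26 gives 54 = 3P, so P = 18 and q = 10.
The shock moves the curves to qd = 28 - P and qs = P - 26.
Equate the new curves: 28 - P = P - 26, giving 54 = 2P, P = 27, q = 1.

27.00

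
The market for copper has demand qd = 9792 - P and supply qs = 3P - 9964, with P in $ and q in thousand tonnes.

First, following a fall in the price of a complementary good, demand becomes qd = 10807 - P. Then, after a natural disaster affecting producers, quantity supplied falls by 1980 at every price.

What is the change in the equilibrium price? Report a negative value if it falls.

+748.75

Solve the original market: 9792 - P = 3P - 9964, hence P = 4939 and q = 4853.
After the shift, demand is qd = 10807 - P and supply is qs = 3P - 11944.
Clearing the new market: 10807 - P = 3P - 11944, so P = 5687.75 and q = 5119.25.
ΔP = 5687.75 − 4939 = +748.75.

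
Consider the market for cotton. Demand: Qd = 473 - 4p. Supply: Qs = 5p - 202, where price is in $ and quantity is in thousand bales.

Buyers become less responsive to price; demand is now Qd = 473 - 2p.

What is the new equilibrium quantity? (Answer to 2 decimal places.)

Solve the original market: 473 - 4p = 5p - 202, hence p = 75 and Q = 173.
The shock moves the curves to Qd = 473 - 2p and Qs = 5p - 202.
Equate the new curves: 473 - 2p = 5p - 202, giving 675 = 7p, p = 675/7 ≈ 96.4286, Q = 1961/7 ≈ 280.1429.

280.14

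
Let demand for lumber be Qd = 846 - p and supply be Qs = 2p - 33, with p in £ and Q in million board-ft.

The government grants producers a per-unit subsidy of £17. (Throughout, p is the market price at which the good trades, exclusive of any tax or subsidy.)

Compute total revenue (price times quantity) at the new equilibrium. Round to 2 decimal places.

158953.89

Original equilibrium: 846 - p = 2p - 33 gives 879 = 3p, so p = 293 and Q = 553.
Since sellers receive the price plus the subsidy, the effective supply curve becomes Qs = 2p + 1.
Setting them equal: 846 - p = 2p + 1 → 845 = 3p, so p = 845/3 ≈ 281.6667 and Q = 1693/3 ≈ 564.3333.
New expenditure = 281.6667 × 564.3333 = 158953.89.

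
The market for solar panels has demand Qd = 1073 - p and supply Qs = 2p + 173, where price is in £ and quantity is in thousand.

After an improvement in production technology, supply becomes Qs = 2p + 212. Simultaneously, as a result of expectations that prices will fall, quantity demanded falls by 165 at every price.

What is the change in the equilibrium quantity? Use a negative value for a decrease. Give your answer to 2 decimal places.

-97.00

Solve the original market: 1073 - p = 2p + 173, hence p = 300 and Q = 773.
With the change applied: demand Qd = 908 - p, supply Qs = 2p + 212.
Clearing the new market: 908 - p = 2p + 212, so p = 232 and Q = 676.
ΔQ = 676 − 773 = -97.00.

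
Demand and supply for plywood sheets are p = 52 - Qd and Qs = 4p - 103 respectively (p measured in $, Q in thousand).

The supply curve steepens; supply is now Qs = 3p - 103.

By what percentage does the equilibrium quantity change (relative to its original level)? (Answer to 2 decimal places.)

-36.90

Before the shock: 52 - p = 4p - 103 ⇒ 155 = 5p ⇒ p = 31, Q = 21.
After the shift, demand is Qd = 52 - p and supply is Qs = 3p - 103.
Setting them equal: 52 - p = 3p - 103 → 155 = 4p, so p = 38.75 and Q = 13.25.
%ΔQ = (13.25 − 21) / 21 × 100 = -36.90%.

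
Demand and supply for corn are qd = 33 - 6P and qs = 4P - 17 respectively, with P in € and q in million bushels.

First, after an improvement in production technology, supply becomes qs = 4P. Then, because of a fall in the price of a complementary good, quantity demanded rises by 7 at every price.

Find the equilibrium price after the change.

4

Original equilibrium: 33 - 6P = 4P - 17 gives 50 = 10P, so P = 5 and q = 3.
The new curves are qd = 40 - 6P (demand) and qs = 4P (supply).
Clearing the new market: 40 - 6P = 4P, so P = 4 and q = 16.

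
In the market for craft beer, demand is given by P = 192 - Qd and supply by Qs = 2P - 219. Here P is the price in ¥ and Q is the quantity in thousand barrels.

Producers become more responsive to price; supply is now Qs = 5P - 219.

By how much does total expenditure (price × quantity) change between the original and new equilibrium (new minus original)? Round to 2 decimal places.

Initially, 192 - P = 2P - 219, so 411 = 3P and P = 137, Q = 55.
The shock moves the curves to Qd = 192 - P and Qs = 5P - 219.
New equilibrium: 192 - P = 5P - 219 ⇒ 411 = 6P ⇒ P = 68.5, Q = 123.5.
Expenditure moves from 137×55 = 7535 to 68.5×123.5 = 8459.75; change = +924.75.

+924.75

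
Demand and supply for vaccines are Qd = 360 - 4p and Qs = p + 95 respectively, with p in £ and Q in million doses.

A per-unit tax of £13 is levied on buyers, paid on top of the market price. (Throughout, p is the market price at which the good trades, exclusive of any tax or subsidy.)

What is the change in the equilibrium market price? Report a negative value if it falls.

Solve the original market: 360 - 4p = p + 95, hence p = 53 and Q = 148.
Since buyers pay the price plus the tax, the effective demand curve becomes Qd = 308 - 4p.
Setting them equal: 308 - 4p = p + 95 → 213 = 5p, so p = 42.6 and Q = 137.6.
Δp = 42.6 − 53 = -10.4.

-10.4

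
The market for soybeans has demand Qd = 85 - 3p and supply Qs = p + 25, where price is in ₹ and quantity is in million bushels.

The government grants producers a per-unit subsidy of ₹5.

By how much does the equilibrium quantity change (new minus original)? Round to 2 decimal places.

+3.75

Solve the original market: 85 - 3p = p + 25, hence p = 15 and Q = 40.
Since sellers receive the price plus the subsidy, the effective supply curve becomes Qs = p + 30.
Setting them equal: 85 - 3p = p + 30 → 55 = 4p, so p = 13.75 and Q = 43.75.
ΔQ = 43.75 − 40 = +3.75.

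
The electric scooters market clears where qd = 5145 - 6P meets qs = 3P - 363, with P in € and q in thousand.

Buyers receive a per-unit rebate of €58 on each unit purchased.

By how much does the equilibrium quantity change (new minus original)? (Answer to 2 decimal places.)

Before the shock: 5145 - 6P = 3P - 363 ⇒ 5508 = 9P ⇒ P = 612, q = 1473.
Since buyers' out-of-pocket price is the market price minus the rebate, the effective demand curve becomes qd = 5493 - 6P.
Setting them equal: 5493 - 6P = 3P - 363 → 5856 = 9P, so P = 1952/3 ≈ 650.6667 and q = 1589.
Δq = 1589 − 1473 = +116.00.

+116.00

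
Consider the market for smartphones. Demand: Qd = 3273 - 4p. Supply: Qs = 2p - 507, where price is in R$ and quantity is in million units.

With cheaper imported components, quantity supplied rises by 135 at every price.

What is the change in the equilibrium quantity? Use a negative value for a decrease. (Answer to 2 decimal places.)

Initially, 3273 - 4p = 2p - 507, so 3780 = 6p and p = 630, Q = 753.
With the change applied: demand Qd = 3273 - 4p, supply Qs = 2p - 372.
Setting them equal: 3273 - 4p = 2p - 372 → 3645 = 6p, so p = 607.5 and Q = 843.
ΔQ = 843 − 753 = +90.00.

+90.00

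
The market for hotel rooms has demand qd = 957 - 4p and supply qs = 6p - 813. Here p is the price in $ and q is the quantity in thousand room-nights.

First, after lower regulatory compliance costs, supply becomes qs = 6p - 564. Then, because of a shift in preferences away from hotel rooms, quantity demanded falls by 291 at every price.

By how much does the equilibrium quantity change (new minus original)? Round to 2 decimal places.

Original equilibrium: 957 - 4p = 6p - 813 gives 1770 = 10p, so p = 177 and q = 249.
The new curves are qd = 666 - 4p (demand) and qs = 6p - 564 (supply).
Clearing the new market: 666 - 4p = 6p - 564, so p = 123 and q = 174.
Δq = 174 − 249 = -75.00.

-75.00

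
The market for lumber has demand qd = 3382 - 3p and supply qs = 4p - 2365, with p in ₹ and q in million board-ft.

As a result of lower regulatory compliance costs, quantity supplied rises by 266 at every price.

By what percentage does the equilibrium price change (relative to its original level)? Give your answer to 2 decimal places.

Original equilibrium: 3382 - 3p = 4p - 2365 gives 5747 = 7p, so p = 821 and q = 919.
The new curves are qd = 3382 - 3p (demand) and qs = 4p - 2099 (supply).
Setting them equal: 3382 - 3p = 4p - 2099 → 5481 = 7p, so p = 783 and q = 1033.
%Δp = (783 − 821) / 821 × 100 = -4.63%.

-4.63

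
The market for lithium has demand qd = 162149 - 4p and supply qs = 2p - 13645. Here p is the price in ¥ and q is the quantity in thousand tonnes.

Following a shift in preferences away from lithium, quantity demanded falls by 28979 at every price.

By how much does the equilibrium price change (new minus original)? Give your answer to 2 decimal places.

Before the shock: 162149 - 4p = 2p - 13645 ⇒ 175794 = 6p ⇒ p = 29299, q = 44953.
After the shift, demand is qd = 133170 - 4p and supply is qs = 2p - 13645.
Equate the new curves: 133170 - 4p = 2p - 13645, giving 146815 = 6p, p = 146815/6 ≈ 24469.1667, q = 105880/3 ≈ 35293.3333.
Δp = 24469.1667 − 29299 = -4829.83.

-4829.83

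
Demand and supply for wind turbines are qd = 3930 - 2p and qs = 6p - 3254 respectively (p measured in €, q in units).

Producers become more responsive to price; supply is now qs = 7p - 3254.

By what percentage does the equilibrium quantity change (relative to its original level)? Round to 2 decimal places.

Initially, 3930 - 2p = 6p - 3254, so 7184 = 8p and p = 898, q = 2134.
The new curves are qd = 3930 - 2p (demand) and qs = 7p - 3254 (supply).
Clearing the new market: 3930 - 2p = 7p - 3254, so p = 7184/9 ≈ 798.2222 and q = 21002/9 ≈ 2333.5556.
%Δq = (2333.5556 − 2134) / 2134 × 100 = +9.35%.

+9.35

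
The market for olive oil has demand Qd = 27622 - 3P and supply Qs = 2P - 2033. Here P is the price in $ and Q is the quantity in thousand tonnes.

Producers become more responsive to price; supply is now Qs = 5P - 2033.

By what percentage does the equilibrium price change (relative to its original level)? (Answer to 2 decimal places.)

Original equilibrium: 27622 - 3P = 2P - 2033 gives 29655 = 5P, so P = 5931 and Q = 9829.
After the shift, demand is Qd = 27622 - 3P and supply is Qs = 5P - 2033.
New equilibrium: 27622 - 3P = 5P - 2033 ⇒ 29655 = 8P ⇒ P = 3706.875, Q = 16501.375.
%ΔP = (3706.875 − 5931) / 5931 × 100 = -37.50%.

-37.50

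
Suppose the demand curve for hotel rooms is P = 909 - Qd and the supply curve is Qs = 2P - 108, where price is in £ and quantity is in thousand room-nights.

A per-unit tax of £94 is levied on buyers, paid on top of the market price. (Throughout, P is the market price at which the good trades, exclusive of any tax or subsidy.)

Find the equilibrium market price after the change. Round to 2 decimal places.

Solve the original market: 909 - P = 2P - 108, hence P = 339 and Q = 570.
Since buyers pay the price plus the tax, the effective demand curve becomes Qd = 815 - P.
New equilibrium: 815 - P = 2P - 108 ⇒ 923 = 3P ⇒ P = 923/3 ≈ 307.6667, Q = 1522/3 ≈ 507.3333.

307.67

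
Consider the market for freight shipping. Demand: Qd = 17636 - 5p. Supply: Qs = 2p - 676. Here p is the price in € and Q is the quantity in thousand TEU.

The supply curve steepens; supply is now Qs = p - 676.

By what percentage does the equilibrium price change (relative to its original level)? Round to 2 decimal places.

+16.67

Before the shock: 17636 - 5p = 2p - 676 ⇒ 18312 = 7p ⇒ p = 2616, Q = 4556.
The shock moves the curves to Qd = 17636 - 5p and Qs = p - 676.
Clearing the new market: 17636 - 5p = p - 676, so p = 3052 and Q = 2376.
%Δp = (3052 − 2616) / 2616 × 100 = +16.67%.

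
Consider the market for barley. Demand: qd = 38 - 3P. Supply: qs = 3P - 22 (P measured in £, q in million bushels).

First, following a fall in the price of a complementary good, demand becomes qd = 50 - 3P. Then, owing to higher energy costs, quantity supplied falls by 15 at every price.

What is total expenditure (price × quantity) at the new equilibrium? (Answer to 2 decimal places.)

94.25

Solve the original market: 38 - 3P = 3P - 22, hence P = 10 and q = 8.
The shock moves the curves to qd = 50 - 3P and qs = 3P - 37.
Setting them equal: 50 - 3P = 3P - 37 → 87 = 6P, so P = 14.5 and q = 6.5.
New expenditure = 14.5 × 6.5 = 94.25.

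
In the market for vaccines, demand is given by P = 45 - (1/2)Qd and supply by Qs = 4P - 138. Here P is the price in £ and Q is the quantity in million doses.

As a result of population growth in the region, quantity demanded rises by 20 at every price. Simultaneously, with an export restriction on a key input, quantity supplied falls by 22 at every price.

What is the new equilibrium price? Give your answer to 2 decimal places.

45.00

Before the shock: 90 - 2P = 4P - 138 ⇒ 228 = 6P ⇒ P = 38, Q = 14.
The new curves are Qd = 110 - 2P (demand) and Qs = 4P - 160 (supply).
Setting them equal: 110 - 2P = 4P - 160 → 270 = 6P, so P = 45 and Q = 20.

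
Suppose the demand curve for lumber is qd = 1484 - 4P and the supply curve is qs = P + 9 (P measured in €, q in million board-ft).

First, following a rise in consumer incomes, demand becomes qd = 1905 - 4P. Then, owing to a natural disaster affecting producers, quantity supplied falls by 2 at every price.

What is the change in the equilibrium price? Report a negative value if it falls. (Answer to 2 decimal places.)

+84.60

Initially, 1484 - 4P = P + 9, so 1475 = 5P and P = 295, q = 304.
With the change applied: demand qd = 1905 - 4P, supply qs = P + 7.
Equate the new curves: 1905 - 4P = P + 7, giving 1898 = 5P, P = 379.6, q = 386.6.
ΔP = 379.6 − 295 = +84.60.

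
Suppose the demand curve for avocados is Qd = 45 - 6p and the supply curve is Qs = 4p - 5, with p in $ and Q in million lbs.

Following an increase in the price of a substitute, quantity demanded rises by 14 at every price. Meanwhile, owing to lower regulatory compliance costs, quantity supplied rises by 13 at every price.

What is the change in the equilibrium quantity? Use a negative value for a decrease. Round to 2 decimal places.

+13.40

Initially, 45 - 6p = 4p - 5, so 50 = 10p and p = 5, Q = 15.
The new curves are Qd = 59 - 6p (demand) and Qs = 4p + 8 (supply).
Setting them equal: 59 - 6p = 4p + 8 → 51 = 10p, so p = 5.1 and Q = 28.4.
ΔQ = 28.4 − 15 = +13.40.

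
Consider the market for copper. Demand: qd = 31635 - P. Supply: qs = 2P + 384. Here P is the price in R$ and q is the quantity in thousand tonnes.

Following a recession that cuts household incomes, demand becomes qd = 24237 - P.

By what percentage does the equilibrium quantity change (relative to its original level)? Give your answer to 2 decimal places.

Original equilibrium: 31635 - P = 2P + 384 gives 31251 = 3P, so P = 10417 and q = 21218.
The shock moves the curves to qd = 24237 - P and qs = 2P + 384.
Setting them equal: 24237 - P = 2P + 384 → 23853 = 3P, so P = 7951 and q = 16286.
%Δq = (16286 − 21218) / 21218 × 100 = -23.24%.

-23.24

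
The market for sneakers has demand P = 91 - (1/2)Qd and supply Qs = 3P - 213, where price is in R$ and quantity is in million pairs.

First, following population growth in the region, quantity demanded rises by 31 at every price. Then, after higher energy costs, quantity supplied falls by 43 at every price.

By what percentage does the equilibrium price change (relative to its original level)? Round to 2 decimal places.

+18.73

Solve the original market: 182 - 2P = 3P - 213, hence P = 79 and Q = 24.
After the shift, demand is Qd = 213 - 2P and supply is Qs = 3P - 256.
New equilibrium: 213 - 2P = 3P - 256 ⇒ 469 = 5P ⇒ P = 93.8, Q = 25.4.
%ΔP = (93.8 − 79) / 79 × 100 = +18.73%.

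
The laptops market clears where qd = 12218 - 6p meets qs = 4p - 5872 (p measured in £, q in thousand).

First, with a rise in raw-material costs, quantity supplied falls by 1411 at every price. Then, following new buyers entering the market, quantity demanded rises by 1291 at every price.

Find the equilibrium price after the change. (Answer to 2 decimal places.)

2079.20

Before the shock: 12218 - 6p = 4p - 5872 ⇒ 18090 = 10p ⇒ p = 1809, q = 1364.
The shock moves the curves to qd = 13509 - 6p and qs = 4p - 7283.
New equilibrium: 13509 - 6p = 4p - 7283 ⇒ 20792 = 10p ⇒ p = 2079.2, q = 1033.8.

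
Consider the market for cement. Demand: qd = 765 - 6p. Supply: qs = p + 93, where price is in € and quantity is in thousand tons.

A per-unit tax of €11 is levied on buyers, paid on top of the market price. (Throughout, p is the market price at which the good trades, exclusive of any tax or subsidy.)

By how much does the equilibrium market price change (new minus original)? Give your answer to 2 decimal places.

-9.43

Before the shock: 765 - 6p = p + 93 ⇒ 672 = 7p ⇒ p = 96, q = 189.
Since buyers pay the price plus the tax, the effective demand curve becomes qd = 699 - 6p.
Clearing the new market: 699 - 6p = p + 93, so p = 606/7 ≈ 86.5714 and q = 1257/7 ≈ 179.5714.
Δp = 86.5714 − 96 = -9.43.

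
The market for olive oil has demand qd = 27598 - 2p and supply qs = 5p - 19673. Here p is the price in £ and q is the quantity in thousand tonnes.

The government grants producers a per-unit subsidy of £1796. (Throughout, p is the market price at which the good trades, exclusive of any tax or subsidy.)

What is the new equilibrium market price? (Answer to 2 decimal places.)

Before the shock: 27598 - 2p = 5p - 19673 ⇒ 47271 = 7p ⇒ p = 6753, q = 14092.
Since sellers receive the price plus the subsidy, the effective supply curve becomes qs = 5p - 10693.
Clearing the new market: 27598 - 2p = 5p - 10693, so p = 38291/7 ≈ 5470.1429 and q = 116604/7 ≈ 16657.7143.

5470.14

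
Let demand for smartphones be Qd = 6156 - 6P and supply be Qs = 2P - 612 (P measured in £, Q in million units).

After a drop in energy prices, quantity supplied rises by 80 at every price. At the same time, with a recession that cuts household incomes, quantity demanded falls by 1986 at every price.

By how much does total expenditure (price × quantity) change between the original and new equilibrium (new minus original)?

-535462.875

Solve the original market: 6156 - 6P = 2P - 612, hence P = 846 and Q = 1080.
The shock moves the curves to Qd = 4170 - 6P and Qs = 2P - 532.
Equate the new curves: 4170 - 6P = 2P - 532, giving 4702 = 8P, P = 587.75, Q = 643.5.
Expenditure moves from 846×1080 = 913680 to 587.75×643.5 = 378217.125; change = -535462.875.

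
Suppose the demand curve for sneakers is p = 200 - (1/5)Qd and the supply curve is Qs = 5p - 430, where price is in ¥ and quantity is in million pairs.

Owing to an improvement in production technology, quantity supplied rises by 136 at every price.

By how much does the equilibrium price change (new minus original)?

-13.6

Initially, 1000 - 5p = 5p - 430, so 1430 = 10p and p = 143, Q = 285.
The new curves are Qd = 1000 - 5p (demand) and Qs = 5p - 294 (supply).
Clearing the new market: 1000 - 5p = 5p - 294, so p = 129.4 and Q = 353.
Δp = 129.4 − 143 = -13.6.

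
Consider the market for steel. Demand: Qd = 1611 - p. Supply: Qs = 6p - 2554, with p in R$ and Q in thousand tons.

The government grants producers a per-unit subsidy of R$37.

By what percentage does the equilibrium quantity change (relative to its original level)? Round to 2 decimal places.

Original equilibrium: 1611 - p = 6p - 2554 gives 4165 = 7p, so p = 595 and Q = 1016.
Since sellers receive the price plus the subsidy, the effective supply curve becomes Qs = 6p - 2332.
New equilibrium: 1611 - p = 6p - 2332 ⇒ 3943 = 7p ⇒ p = 3943/7 ≈ 563.2857, Q = 7334/7 ≈ 1047.7143.
%ΔQ = (1047.7143 − 1016) / 1016 × 100 = +3.12%.

+3.12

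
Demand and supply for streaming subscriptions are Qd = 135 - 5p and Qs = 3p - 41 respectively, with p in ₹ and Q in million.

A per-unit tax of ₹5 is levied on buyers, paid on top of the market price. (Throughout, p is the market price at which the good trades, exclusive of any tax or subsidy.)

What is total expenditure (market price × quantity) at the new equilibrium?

Original equilibrium: 135 - 5p = 3p - 41 gives 176 = 8p, so p = 22 and Q = 25.
Since buyers pay the price plus the tax, the effective demand curve becomes Qd = 110 - 5p.
New equilibrium: 110 - 5p = 3p - 41 ⇒ 151 = 8p ⇒ p = 18.875, Q = 15.625.
New expenditure = 18.875 × 15.625 = 294.921875.

294.921875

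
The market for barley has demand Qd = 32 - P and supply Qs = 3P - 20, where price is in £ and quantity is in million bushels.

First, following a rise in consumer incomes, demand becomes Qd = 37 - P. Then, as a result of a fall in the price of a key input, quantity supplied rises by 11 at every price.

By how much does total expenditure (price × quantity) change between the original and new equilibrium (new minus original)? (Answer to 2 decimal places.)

+46.25

Solve the original market: 32 - P = 3P - 20, hence P = 13 and Q = 19.
The new curves are Qd = 37 - P (demand) and Qs = 3P - 9 (supply).
New equilibrium: 37 - P = 3P - 9 ⇒ 46 = 4P ⇒ P = 11.5, Q = 25.5.
Expenditure moves from 13×19 = 247 to 11.5×25.5 = 293.25; change = +46.25.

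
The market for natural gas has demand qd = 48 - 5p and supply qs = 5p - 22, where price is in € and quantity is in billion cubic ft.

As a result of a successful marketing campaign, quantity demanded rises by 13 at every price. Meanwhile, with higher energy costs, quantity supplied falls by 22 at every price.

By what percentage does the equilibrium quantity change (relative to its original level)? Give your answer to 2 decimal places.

Original equilibrium: 48 - 5p = 5p - 22 gives 70 = 10p, so p = 7 and q = 13.
The shock moves the curves to qd = 61 - 5p and qs = 5p - 44.
Clearing the new market: 61 - 5p = 5p - 44, so p = 10.5 and q = 8.5.
%Δq = (8.5 − 13) / 13 × 100 = -34.62%.

-34.62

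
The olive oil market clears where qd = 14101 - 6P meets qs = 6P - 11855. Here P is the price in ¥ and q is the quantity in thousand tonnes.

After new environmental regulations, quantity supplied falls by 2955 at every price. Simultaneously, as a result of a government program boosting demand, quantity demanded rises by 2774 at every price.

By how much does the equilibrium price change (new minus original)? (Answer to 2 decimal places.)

Initially, 14101 - 6P = 6P - 11855, so 25956 = 12P and P = 2163, q = 1123.
After the shift, demand is qd = 16875 - 6P and supply is qs = 6P - 14810.
Clearing the new market: 16875 - 6P = 6P - 14810, so P = 31685/12 ≈ 2640.4167 and q = 1032.5.
ΔP = 2640.4167 − 2163 = +477.42.

+477.42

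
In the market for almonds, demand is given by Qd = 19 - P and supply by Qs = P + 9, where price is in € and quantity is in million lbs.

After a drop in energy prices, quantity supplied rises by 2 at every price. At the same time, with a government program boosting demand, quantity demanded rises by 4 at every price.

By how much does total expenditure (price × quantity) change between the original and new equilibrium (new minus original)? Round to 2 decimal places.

+32.00

Original equilibrium: 19 - P = P + 9 gives 10 = 2P, so P = 5 and Q = 14.
After the shift, demand is Qd = 23 - P and supply is Qs = P + 11.
Equate the new curves: 23 - P = P + 11, giving 12 = 2P, P = 6, Q = 17.
Expenditure moves from 5×14 = 70 to 6×17 = 102; change = +32.00.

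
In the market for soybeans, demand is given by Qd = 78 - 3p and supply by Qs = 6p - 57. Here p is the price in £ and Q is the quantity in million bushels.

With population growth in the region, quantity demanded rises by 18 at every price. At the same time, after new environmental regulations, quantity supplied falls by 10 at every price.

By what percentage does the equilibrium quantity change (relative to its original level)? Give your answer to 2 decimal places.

Original equilibrium: 78 - 3p = 6p - 57 gives 135 = 9p, so p = 15 and Q = 33.
The shock moves the curves to Qd = 96 - 3p and Qs = 6p - 67.
Equate the new curves: 96 - 3p = 6p - 67, giving 163 = 9p, p = 163/9 ≈ 18.1111, Q = 125/3 ≈ 41.6667.
%ΔQ = (41.6667 − 33) / 33 × 100 = +26.26%.

+26.26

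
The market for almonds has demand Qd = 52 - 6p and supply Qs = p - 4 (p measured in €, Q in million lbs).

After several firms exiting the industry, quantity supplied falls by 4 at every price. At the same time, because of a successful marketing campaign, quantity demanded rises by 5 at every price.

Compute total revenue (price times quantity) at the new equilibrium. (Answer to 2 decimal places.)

11.94

Solve the original market: 52 - 6p = p - 4, hence p = 8 and Q = 4.
After the shift, demand is Qd = 57 - 6p and supply is Qs = p - 8.
Equate the new curves: 57 - 6p = p - 8, giving 65 = 7p, p = 65/7 ≈ 9.2857, Q = 9/7 ≈ 1.2857.
New expenditure = 9.2857 × 1.2857 = 11.94.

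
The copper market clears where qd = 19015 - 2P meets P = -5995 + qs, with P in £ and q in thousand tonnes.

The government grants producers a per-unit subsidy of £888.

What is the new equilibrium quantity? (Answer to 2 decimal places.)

Original equilibrium: 19015 - 2P = P + 5995 gives 13020 = 3P, so P = 4340 and q = 10335.
Since sellers receive the price plus the subsidy, the effective supply curve becomes qs = P + 6883.
Setting them equal: 19015 - 2P = P + 6883 → 12132 = 3P, so P = 4044 and q = 10927.

10927.00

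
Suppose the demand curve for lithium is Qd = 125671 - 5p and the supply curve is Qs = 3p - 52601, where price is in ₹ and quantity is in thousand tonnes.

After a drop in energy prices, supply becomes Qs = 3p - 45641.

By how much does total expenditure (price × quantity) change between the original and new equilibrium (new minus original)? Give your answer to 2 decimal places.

Solve the original market: 125671 - 5p = 3p - 52601, hence p = 22284 and Q = 14251.
The new curves are Qd = 125671 - 5p (demand) and Qs = 3p - 45641 (supply).
Clearing the new market: 125671 - 5p = 3p - 45641, so p = 21414 and Q = 18601.
Expenditure moves from 22284×14251 = 317569284 to 21414×18601 = 398321814; change = +80752530.00.

+80752530.00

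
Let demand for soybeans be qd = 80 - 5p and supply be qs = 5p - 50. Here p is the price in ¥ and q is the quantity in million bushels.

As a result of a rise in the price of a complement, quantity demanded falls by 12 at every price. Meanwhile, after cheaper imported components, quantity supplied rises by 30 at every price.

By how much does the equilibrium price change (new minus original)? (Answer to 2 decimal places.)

Solve the original market: 80 - 5p = 5p - 50, hence p = 13 and q = 15.
The new curves are qd = 68 - 5p (demand) and qs = 5p - 20 (supply).
Equate the new curves: 68 - 5p = 5p - 20, giving 88 = 10p, p = 8.8, q = 24.
Δp = 8.8 − 13 = -4.20.

-4.20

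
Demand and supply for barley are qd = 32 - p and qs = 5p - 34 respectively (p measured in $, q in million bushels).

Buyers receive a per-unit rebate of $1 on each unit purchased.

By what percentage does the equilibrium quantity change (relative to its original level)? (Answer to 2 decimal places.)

Original equilibrium: 32 - p = 5p - 34 gives 66 = 6p, so p = 11 and q = 21.
Since buyers' out-of-pocket price is the market price minus the rebate, the effective demand curve becomes qd = 33 - p.
Setting them equal: 33 - p = 5p - 34 → 67 = 6p, so p = 67/6 ≈ 11.1667 and q = 131/6 ≈ 21.8333.
%Δq = (21.8333 − 21) / 21 × 100 = +3.97%.

+3.97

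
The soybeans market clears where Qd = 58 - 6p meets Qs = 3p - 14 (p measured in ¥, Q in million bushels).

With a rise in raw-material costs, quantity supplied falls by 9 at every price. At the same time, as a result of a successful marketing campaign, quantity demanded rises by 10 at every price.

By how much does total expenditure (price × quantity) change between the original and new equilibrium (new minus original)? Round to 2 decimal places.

-5.85

Initially, 58 - 6p = 3p - 14, so 72 = 9p and p = 8, Q = 10.
With the change applied: demand Qd = 68 - 6p, supply Qs = 3p - 23.
Equate the new curves: 68 - 6p = 3p - 23, giving 91 = 9p, p = 91/9 ≈ 10.1111, Q = 22/3 ≈ 7.3333.
Expenditure moves from 8×10 = 80 to 10.1111×7.3333 = 74.1481; change = -5.85.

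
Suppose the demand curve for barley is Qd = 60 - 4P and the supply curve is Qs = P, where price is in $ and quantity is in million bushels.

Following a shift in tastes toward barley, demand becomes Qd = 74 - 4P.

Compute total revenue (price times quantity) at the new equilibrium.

219.04

Before the shock: 60 - 4P = P ⇒ 60 = 5P ⇒ P = 12, Q = 12.
With the change applied: demand Qd = 74 - 4P, supply Qs = P.
Equate the new curves: 74 - 4P = P, giving 74 = 5P, P = 14.8, Q = 14.8.
New expenditure = 14.8 × 14.8 = 219.04.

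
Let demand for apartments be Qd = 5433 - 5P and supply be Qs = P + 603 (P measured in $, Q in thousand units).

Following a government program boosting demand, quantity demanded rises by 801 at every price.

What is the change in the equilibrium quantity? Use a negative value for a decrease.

Original equilibrium: 5433 - 5P = P + 603 gives 4830 = 6P, so P = 805 and Q = 1408.
The new curves are Qd = 6234 - 5P (demand) and Qs = P + 603 (supply).
Clearing the new market: 6234 - 5P = P + 603, so P = 938.5 and Q = 1541.5.
ΔQ = 1541.5 − 1408 = +133.5.

+133.5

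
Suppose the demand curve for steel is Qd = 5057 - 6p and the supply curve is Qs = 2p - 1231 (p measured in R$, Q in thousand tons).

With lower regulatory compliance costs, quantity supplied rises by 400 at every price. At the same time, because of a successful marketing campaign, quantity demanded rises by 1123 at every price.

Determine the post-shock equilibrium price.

Initially, 5057 - 6p = 2p - 1231, so 6288 = 8p and p = 786, Q = 341.
With the change applied: demand Qd = 6180 - 6p, supply Qs = 2p - 831.
Setting them equal: 6180 - 6p = 2p - 831 → 7011 = 8p, so p = 876.375 and Q = 921.75.

876.375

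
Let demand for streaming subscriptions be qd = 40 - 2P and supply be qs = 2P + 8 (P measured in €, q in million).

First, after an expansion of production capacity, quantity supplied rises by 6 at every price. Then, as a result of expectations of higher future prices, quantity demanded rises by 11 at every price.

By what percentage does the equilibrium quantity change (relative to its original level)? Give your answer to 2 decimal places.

Solve the original market: 40 - 2P = 2P + 8, hence P = 8 and q = 24.
With the change applied: demand qd = 51 - 2P, supply qs = 2P + 14.
New equilibrium: 51 - 2P = 2P + 14 ⇒ 37 = 4P ⇒ P = 9.25, q = 32.5.
%Δq = (32.5 − 24) / 24 × 100 = +35.42%.

+35.42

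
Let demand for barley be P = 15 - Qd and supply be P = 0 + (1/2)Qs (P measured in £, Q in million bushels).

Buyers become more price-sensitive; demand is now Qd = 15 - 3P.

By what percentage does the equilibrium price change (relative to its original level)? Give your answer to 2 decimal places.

-40.00

Initially, 15 - P = 2P, so 15 = 3P and P = 5, Q = 10.
The new curves are Qd = 15 - 3P (demand) and Qs = 2P (supply).
Setting them equal: 15 - 3P = 2P → 15 = 5P, so P = 3 and Q = 6.
%ΔP = (3 − 5) / 5 × 100 = -40.00%.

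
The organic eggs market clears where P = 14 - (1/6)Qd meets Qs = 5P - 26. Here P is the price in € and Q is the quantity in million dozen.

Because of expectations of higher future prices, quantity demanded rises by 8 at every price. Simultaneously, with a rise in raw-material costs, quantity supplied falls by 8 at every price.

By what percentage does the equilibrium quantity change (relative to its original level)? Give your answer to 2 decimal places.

Initially, 84 - 6P = 5P - 26, so 110 = 11P and P = 10, Q = 24.
With the change applied: demand Qd = 92 - 6P, supply Qs = 5P - 34.
Setting them equal: 92 - 6P = 5P - 34 → 126 = 11P, so P = 126/11 ≈ 11.4545 and Q = 256/11 ≈ 23.2727.
%ΔQ = (23.2727 − 24) / 24 × 100 = -3.03%.

-3.03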